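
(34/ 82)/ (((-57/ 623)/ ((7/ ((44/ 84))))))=-518959/ 8569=-60.56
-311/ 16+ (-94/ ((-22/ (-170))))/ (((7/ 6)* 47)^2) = -7976483/ 405328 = -19.68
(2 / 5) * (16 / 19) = 32 / 95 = 0.34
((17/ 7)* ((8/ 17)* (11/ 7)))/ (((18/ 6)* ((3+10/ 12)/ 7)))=176/ 161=1.09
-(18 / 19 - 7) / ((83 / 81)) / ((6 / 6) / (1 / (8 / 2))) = 9315 / 6308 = 1.48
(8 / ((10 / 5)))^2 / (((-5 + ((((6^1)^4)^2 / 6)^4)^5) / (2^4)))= 256 / 8733233131762103459660808345247639315496960772046833382089277314153013432419984814172138299868821906129944571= 0.00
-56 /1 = -56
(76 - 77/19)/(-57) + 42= 44119/1083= 40.74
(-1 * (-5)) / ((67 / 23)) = 115 / 67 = 1.72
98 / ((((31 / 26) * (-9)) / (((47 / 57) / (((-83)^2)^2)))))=-119756 / 754729678863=-0.00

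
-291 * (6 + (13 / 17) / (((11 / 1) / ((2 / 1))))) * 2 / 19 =-668136 / 3553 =-188.05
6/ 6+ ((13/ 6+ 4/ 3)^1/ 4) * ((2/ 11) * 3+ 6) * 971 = 61184/ 11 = 5562.18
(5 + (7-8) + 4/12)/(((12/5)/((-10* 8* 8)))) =-10400/9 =-1155.56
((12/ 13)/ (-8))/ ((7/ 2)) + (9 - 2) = 634/ 91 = 6.97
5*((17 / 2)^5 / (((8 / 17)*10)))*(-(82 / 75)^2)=-40575253489 / 720000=-56354.52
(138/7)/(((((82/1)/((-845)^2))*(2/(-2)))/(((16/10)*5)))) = -394141800/287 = -1373316.38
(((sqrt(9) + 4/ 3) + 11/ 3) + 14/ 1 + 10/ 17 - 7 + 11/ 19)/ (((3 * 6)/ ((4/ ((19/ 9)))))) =10444/ 6137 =1.70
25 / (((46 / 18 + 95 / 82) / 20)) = 369000 / 2741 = 134.62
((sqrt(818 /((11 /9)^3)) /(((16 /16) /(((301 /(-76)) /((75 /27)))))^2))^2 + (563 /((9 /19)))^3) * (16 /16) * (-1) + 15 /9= -10615707153515886484455690809 /6322516798950000000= -1679031862.01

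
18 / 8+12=57 / 4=14.25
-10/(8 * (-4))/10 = 1/32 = 0.03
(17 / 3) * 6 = 34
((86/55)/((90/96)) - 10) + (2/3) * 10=-458/275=-1.67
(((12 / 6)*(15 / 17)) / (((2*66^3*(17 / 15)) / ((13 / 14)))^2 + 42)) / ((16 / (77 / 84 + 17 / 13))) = 563875 / 1131967372327745856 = 0.00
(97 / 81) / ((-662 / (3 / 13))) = -97 / 232362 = -0.00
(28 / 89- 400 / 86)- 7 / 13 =-242537 / 49751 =-4.88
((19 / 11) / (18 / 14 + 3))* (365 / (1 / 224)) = 1087408 / 33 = 32951.76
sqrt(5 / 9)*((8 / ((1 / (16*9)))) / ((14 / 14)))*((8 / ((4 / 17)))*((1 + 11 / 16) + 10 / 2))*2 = 174624*sqrt(5) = 390471.13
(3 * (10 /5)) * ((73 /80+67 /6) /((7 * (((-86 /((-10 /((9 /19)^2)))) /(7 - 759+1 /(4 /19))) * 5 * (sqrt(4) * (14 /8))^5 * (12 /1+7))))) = -3359941 /41813415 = -0.08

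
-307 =-307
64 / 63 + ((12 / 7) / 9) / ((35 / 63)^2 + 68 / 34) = 12940 / 11781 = 1.10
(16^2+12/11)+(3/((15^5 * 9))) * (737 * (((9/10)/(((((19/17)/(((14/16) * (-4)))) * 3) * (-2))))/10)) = 16321095964733/63483750000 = 257.09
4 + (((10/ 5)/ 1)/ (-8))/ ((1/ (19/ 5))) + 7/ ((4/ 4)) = 201/ 20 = 10.05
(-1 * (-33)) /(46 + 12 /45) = 495 /694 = 0.71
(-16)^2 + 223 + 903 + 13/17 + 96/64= 47065/34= 1384.26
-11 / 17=-0.65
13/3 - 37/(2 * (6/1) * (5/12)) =-46/15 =-3.07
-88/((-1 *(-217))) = -88/217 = -0.41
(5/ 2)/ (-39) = -5/ 78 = -0.06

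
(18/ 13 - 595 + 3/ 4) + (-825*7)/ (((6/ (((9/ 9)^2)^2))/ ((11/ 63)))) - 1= -761.92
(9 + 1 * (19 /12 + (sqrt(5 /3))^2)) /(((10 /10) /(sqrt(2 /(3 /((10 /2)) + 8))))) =49 * sqrt(430) /172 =5.91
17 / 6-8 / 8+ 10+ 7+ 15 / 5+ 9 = 185 / 6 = 30.83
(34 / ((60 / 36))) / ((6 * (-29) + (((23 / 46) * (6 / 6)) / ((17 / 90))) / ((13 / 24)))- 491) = -22542 / 729425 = -0.03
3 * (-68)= -204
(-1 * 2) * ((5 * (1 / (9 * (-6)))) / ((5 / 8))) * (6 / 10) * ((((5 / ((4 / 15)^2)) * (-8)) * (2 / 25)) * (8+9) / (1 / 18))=-2448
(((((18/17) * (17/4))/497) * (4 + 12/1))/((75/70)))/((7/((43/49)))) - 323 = -39328031/121765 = -322.98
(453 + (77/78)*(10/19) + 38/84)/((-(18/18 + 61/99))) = -31082733/110656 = -280.90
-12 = -12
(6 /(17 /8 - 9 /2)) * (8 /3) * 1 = -128 /19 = -6.74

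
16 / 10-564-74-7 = -3217 / 5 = -643.40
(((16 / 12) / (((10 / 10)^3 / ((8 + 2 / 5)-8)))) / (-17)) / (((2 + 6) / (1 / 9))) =-1 / 2295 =-0.00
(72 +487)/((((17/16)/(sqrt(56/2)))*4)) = 4472*sqrt(7)/17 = 695.99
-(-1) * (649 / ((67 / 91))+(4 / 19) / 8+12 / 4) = 2251947 / 2546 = 884.50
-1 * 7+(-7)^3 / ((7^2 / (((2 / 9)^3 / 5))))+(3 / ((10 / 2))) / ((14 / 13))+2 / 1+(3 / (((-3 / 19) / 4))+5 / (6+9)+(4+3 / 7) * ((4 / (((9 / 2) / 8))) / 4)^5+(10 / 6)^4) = 25761697 / 4133430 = 6.23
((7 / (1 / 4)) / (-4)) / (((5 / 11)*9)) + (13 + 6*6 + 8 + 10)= 2938 / 45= 65.29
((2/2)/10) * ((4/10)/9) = 1/225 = 0.00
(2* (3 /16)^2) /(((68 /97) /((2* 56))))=6111 /544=11.23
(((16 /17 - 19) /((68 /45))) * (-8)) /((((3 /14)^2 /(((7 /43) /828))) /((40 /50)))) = 842408 /2572389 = 0.33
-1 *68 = -68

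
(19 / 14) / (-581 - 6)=-19 / 8218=-0.00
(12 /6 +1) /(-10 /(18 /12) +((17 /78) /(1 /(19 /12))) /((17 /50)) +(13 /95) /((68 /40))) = -453492 /842167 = -0.54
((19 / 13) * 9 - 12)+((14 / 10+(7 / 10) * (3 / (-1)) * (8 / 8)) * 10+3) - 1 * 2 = -4.85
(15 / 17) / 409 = 15 / 6953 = 0.00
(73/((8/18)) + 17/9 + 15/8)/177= 12097/12744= 0.95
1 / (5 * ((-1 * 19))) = -1 / 95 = -0.01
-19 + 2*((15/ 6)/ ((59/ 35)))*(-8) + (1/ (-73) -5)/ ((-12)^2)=-4420391/ 103368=-42.76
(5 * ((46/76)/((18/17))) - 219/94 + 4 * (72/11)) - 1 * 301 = -96996547/353628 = -274.29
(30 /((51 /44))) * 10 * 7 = 30800 /17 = 1811.76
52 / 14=3.71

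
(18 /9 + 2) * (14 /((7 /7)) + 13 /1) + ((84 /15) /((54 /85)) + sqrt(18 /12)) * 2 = sqrt(6) + 3392 /27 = 128.08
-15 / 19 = -0.79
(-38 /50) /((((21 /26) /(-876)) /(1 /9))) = 144248 /1575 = 91.59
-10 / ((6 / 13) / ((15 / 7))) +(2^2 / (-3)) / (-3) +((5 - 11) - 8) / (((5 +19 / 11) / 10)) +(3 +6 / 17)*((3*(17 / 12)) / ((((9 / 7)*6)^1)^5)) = -10591255821905 / 158564988288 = -66.79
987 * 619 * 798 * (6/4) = 731310741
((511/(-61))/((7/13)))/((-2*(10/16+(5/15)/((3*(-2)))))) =34164/2501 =13.66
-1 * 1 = -1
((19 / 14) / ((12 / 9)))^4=10556001 / 9834496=1.07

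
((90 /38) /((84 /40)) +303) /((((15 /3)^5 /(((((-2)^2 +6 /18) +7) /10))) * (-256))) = -229211 /532000000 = -0.00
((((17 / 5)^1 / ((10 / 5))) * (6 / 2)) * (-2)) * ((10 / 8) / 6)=-17 / 8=-2.12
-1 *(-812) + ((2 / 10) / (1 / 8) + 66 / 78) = 52939 / 65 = 814.45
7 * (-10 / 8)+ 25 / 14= -195 / 28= -6.96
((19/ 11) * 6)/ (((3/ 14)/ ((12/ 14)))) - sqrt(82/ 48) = 456/ 11 - sqrt(246)/ 12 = 40.15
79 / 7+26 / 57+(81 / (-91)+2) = 66662 / 5187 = 12.85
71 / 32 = 2.22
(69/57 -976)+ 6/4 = -973.29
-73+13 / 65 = -364 / 5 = -72.80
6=6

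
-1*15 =-15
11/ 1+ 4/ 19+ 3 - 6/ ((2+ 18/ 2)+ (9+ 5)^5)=145215336/ 10218865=14.21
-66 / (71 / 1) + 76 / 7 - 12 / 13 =58178 / 6461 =9.00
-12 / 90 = -2 / 15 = -0.13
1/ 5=0.20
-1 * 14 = -14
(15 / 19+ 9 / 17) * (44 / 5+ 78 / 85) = 351876 / 27455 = 12.82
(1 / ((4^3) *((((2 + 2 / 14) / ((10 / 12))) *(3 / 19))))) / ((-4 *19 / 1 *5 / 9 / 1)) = -7 / 7680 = -0.00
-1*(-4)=4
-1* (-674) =674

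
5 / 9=0.56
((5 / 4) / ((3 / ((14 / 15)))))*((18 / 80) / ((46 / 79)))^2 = 393183 / 6771200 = 0.06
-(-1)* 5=5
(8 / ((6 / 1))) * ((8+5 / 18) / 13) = 298 / 351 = 0.85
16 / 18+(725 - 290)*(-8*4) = -125272 / 9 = -13919.11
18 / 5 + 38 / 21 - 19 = -13.59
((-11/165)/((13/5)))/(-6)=1/234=0.00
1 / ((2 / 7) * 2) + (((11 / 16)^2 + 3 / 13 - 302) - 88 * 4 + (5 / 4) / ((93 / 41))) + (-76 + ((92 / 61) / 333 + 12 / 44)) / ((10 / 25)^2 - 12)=-549798801155867 / 852930194688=-644.60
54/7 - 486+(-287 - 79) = -5910/7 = -844.29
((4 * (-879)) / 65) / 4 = -879 / 65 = -13.52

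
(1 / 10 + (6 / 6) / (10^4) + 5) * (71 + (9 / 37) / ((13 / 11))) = 6987137 / 19240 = 363.16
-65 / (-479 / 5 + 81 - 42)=325 / 284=1.14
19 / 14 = 1.36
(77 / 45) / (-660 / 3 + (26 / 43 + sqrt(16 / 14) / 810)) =-398492938305 / 51093991873301 - 1281357 *sqrt(14) / 102187983746602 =-0.01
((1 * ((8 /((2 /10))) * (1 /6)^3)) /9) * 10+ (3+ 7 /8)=7933 /1944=4.08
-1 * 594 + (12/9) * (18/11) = -6510/11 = -591.82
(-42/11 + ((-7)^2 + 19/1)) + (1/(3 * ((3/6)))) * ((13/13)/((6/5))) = 6409/99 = 64.74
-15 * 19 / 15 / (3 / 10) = -190 / 3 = -63.33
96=96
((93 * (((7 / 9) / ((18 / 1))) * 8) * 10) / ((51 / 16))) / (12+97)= 138880 / 150093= 0.93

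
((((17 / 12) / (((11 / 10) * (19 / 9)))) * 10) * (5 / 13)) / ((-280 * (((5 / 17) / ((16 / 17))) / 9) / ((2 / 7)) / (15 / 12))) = -0.09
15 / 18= 5 / 6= 0.83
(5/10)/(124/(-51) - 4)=-51/656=-0.08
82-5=77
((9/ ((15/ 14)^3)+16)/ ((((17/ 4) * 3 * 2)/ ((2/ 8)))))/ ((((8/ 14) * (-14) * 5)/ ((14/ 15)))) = -7651/ 1434375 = -0.01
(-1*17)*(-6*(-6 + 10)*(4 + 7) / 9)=1496 / 3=498.67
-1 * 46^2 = -2116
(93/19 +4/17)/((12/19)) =1657/204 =8.12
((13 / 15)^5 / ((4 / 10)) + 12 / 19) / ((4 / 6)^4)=10699567 / 1140000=9.39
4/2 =2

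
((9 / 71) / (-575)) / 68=-9 / 2776100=-0.00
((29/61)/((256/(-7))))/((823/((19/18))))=-0.00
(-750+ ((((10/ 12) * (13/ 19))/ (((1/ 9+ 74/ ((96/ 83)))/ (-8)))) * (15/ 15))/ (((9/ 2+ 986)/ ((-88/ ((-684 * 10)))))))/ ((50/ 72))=-16200089092968/ 15000082475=-1080.00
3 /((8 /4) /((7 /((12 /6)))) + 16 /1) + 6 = 717 /116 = 6.18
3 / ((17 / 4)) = 12 / 17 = 0.71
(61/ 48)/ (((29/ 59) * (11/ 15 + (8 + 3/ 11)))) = 197945/ 689504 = 0.29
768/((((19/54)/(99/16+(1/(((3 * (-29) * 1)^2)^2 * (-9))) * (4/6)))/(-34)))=-166611457859648/362835153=-459193.26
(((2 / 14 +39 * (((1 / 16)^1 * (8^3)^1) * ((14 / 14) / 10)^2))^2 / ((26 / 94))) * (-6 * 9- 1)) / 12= -2522795077 / 955500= -2640.29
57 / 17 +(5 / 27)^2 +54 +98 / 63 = 730478 / 12393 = 58.94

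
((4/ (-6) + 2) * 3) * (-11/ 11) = -4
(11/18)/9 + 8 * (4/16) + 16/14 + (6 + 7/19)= 206393/21546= 9.58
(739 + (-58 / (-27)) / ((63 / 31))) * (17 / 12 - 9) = -16364881 / 2916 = -5612.10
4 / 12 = 0.33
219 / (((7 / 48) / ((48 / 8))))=63072 / 7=9010.29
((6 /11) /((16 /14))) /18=7 /264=0.03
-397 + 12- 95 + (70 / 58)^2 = -402455 / 841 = -478.54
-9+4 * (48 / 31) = -2.81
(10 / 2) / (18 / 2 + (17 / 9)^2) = 405 / 1018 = 0.40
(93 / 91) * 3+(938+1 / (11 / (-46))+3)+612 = 1553436 / 1001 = 1551.88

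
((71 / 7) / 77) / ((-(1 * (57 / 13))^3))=-155987 / 99819027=-0.00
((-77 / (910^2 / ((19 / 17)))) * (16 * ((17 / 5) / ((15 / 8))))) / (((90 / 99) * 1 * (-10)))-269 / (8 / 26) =-874.25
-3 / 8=-0.38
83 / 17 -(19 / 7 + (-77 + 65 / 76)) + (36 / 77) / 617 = 4807013919 / 61381628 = 78.31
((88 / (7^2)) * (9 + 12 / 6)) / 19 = 968 / 931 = 1.04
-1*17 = -17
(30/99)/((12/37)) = 185/198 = 0.93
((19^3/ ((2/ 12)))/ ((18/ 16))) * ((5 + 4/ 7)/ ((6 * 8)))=89167/ 21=4246.05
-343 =-343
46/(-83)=-46/83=-0.55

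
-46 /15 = -3.07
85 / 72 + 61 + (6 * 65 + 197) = 46741 / 72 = 649.18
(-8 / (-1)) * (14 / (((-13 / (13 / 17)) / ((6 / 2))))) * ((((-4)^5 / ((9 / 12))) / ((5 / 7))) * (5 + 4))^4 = -18393155741743470084096 / 10625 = -1731120540399385419.68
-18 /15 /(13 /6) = -36 /65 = -0.55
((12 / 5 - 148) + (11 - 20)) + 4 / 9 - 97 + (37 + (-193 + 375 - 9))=-1852 / 45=-41.16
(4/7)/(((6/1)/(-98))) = -28/3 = -9.33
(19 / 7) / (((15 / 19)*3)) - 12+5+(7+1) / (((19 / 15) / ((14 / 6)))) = 8.88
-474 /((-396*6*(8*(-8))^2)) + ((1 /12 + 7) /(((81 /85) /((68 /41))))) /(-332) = -5526744601 /149032452096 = -0.04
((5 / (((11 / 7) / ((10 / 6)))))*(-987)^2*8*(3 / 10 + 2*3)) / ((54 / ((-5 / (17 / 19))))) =-5038618550 / 187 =-26944484.22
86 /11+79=955 /11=86.82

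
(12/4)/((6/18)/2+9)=18/55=0.33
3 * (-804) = -2412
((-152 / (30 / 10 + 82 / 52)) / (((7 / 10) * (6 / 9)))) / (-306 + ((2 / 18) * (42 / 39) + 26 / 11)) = 38146680 / 162695729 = 0.23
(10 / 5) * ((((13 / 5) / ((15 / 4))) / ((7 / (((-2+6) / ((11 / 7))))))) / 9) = 416 / 7425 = 0.06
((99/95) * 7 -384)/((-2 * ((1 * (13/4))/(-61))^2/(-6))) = -6391844496/16055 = -398121.74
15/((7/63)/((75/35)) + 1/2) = 4050/149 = 27.18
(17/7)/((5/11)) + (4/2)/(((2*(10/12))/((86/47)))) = 12401/1645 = 7.54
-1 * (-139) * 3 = 417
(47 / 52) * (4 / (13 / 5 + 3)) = 235 / 364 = 0.65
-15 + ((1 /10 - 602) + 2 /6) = -18497 /30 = -616.57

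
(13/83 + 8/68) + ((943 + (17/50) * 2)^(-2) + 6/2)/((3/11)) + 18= 68970595474577/2356013570112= 29.27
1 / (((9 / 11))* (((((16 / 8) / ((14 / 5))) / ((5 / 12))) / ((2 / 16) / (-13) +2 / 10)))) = 847 / 6240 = 0.14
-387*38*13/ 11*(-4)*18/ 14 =6882408/ 77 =89381.92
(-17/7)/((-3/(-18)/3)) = -43.71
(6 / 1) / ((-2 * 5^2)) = -3 / 25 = -0.12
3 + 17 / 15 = 62 / 15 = 4.13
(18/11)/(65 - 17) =3/88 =0.03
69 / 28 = 2.46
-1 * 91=-91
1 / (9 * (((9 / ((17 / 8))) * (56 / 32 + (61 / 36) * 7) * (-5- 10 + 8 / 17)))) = -289 / 2178540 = -0.00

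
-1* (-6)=6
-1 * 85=-85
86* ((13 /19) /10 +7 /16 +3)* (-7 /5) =-1604029 /3800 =-422.11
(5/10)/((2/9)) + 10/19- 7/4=39/38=1.03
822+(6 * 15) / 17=14064 / 17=827.29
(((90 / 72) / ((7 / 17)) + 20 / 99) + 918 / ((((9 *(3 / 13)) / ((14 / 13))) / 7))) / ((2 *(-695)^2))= 9245279 / 2677890600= 0.00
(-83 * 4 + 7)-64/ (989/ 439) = -349521/ 989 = -353.41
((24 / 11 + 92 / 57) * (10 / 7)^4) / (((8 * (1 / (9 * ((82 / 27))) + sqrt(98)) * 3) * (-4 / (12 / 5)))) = 6970000 / 47237646841 - 571540000 * sqrt(2) / 20244705789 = -0.04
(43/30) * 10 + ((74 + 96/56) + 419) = 10690/21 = 509.05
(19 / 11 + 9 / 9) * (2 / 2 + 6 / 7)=390 / 77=5.06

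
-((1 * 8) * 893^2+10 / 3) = -19138786 / 3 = -6379595.33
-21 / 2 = -10.50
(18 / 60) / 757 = 3 / 7570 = 0.00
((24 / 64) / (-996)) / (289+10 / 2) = -0.00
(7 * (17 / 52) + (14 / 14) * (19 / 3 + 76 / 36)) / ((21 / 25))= 125575 / 9828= 12.78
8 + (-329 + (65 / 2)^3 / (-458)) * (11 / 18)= -15753275 / 65952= -238.86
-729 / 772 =-0.94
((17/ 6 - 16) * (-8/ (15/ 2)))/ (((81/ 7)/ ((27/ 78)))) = 2212/ 5265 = 0.42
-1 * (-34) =34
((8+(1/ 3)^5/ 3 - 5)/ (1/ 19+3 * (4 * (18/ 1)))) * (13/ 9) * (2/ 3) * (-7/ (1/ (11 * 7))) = -582590008/ 80798715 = -7.21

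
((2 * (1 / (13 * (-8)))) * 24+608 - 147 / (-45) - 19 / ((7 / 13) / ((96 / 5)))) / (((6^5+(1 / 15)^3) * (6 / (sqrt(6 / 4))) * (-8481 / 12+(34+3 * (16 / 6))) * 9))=2275475 * sqrt(6) / 19050704033907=0.00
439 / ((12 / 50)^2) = 274375 / 36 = 7621.53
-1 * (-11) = 11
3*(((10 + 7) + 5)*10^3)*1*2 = 132000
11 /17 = 0.65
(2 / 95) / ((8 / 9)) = 9 / 380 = 0.02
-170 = -170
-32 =-32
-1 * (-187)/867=11/51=0.22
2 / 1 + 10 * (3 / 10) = 5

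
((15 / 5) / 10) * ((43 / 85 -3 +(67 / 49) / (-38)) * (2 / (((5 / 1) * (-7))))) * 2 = 1201317 / 13848625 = 0.09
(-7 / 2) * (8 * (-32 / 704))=14 / 11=1.27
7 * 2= 14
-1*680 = -680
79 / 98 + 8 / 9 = 1495 / 882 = 1.70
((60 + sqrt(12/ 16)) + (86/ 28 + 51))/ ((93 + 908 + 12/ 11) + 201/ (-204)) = 0.11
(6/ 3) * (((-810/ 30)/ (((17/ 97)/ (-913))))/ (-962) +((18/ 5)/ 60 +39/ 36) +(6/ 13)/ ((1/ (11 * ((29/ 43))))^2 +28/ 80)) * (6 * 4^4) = -441799.12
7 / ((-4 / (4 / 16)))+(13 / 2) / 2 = 2.81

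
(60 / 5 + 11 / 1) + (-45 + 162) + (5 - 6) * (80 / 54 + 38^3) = -1477804 / 27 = -54733.48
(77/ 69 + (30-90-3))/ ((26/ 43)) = -91805/ 897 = -102.35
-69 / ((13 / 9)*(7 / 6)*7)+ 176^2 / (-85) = -20048422 / 54145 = -370.27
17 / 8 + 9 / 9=25 / 8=3.12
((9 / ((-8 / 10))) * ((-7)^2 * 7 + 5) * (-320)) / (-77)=-1252800 / 77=-16270.13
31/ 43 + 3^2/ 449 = 14306/ 19307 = 0.74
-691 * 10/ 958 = -3455/ 479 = -7.21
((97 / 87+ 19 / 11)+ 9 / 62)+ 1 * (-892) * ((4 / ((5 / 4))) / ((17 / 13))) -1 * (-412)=-8915649839 / 5043390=-1767.79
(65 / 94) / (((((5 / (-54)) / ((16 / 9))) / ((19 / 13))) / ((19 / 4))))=-4332 / 47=-92.17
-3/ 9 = -1/ 3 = -0.33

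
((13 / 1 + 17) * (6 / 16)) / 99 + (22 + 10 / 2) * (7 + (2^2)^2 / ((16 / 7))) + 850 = 54037 / 44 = 1228.11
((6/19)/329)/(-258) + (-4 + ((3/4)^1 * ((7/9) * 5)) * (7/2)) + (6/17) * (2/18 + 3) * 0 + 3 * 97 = 1917300445/6451032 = 297.21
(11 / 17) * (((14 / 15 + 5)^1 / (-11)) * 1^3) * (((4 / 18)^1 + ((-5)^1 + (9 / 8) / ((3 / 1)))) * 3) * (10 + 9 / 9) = 310343 / 6120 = 50.71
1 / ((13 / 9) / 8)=72 / 13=5.54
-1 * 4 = -4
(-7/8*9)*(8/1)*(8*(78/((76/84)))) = -825552/19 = -43450.11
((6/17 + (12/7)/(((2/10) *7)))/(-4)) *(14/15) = -219/595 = -0.37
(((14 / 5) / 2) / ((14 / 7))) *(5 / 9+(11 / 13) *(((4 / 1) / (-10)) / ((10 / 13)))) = 91 / 1125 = 0.08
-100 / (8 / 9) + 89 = -47 / 2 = -23.50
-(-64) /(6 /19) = 608 /3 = 202.67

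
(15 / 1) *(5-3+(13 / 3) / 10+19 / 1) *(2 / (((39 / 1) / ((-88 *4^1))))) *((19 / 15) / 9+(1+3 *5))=-493186144 / 5265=-93672.58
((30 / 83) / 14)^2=225 / 337561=0.00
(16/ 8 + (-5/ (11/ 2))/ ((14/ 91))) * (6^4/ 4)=-13932/ 11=-1266.55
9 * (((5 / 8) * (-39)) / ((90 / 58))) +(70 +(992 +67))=7901 / 8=987.62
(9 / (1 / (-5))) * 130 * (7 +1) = -46800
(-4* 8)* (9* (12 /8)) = -432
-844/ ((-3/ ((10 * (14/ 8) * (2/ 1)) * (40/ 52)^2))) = 2954000/ 507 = 5826.43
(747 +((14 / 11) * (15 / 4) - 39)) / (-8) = -15681 / 176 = -89.10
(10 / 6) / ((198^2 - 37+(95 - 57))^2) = 1 / 922219215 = 0.00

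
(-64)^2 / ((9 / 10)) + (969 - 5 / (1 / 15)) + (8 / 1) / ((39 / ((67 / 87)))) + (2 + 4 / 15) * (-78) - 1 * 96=87750938 / 16965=5172.47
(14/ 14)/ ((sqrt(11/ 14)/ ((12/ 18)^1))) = 2 * sqrt(154)/ 33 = 0.75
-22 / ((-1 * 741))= 22 / 741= 0.03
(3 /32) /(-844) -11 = -297091 /27008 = -11.00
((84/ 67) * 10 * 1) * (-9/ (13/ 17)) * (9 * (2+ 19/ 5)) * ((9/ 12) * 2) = -10063116/ 871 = -11553.52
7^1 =7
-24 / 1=-24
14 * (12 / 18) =9.33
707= 707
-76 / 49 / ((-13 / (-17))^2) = -21964 / 8281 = -2.65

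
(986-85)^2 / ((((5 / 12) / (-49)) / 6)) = -2864033928 / 5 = -572806785.60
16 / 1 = 16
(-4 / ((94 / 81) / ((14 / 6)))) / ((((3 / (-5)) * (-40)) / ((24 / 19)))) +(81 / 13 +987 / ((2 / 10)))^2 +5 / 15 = 11054260400855 / 452751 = 24415761.42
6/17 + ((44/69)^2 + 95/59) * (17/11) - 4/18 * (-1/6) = 552626432/157584339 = 3.51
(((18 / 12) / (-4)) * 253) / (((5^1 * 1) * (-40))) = 759 / 1600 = 0.47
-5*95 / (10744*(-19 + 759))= -95 / 1590112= -0.00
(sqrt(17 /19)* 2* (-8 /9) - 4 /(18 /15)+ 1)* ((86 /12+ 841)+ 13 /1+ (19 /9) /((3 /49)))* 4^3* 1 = -10833760 /81 - 24762880* sqrt(323) /4617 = -230142.47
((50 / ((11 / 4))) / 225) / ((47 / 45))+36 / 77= 1972 / 3619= 0.54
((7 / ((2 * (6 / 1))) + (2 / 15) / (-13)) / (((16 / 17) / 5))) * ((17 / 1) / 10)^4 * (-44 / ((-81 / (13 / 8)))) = 2327145623 / 103680000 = 22.45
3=3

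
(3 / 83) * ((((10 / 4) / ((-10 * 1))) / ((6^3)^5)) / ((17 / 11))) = -11 / 884574684315648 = -0.00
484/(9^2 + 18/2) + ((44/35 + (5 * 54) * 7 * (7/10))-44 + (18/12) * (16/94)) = 1285.89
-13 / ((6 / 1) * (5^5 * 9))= -13 / 168750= -0.00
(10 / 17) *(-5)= -50 / 17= -2.94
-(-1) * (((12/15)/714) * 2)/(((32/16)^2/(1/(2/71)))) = 71/3570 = 0.02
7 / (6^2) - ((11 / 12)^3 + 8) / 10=-2359 / 3456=-0.68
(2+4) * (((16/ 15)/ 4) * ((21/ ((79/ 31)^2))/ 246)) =26908/ 1279405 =0.02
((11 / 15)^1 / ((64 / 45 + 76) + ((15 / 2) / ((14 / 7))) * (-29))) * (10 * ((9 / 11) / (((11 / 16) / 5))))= -86400 / 62029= -1.39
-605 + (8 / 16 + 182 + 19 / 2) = -413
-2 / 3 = -0.67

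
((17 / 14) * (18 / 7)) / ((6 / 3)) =153 / 98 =1.56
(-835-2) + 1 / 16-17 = -13663 / 16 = -853.94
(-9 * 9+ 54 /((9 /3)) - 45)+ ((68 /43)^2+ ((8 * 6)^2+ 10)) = 4083518 /1849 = 2208.50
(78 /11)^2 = 6084 /121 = 50.28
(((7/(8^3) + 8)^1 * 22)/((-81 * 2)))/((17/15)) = -0.96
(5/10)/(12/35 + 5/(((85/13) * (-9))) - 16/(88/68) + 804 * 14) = 58905/1324643182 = 0.00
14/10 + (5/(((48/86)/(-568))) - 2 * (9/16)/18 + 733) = -1044959/240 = -4354.00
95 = 95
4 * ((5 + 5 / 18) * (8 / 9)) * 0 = 0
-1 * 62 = -62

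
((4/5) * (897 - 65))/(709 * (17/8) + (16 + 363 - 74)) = 26624/72465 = 0.37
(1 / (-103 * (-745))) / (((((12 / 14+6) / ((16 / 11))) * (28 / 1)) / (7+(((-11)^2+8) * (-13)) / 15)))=-131 / 12661275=-0.00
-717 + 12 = -705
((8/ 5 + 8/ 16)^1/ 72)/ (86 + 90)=0.00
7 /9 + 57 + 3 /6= 1049 /18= 58.28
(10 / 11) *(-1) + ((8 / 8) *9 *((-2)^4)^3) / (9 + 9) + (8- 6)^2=22562 / 11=2051.09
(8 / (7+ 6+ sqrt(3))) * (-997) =-51844 / 83+ 3988 * sqrt(3) / 83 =-541.40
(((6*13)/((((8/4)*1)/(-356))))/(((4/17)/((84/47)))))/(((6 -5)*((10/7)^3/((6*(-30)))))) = 7650493578/1175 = 6511058.36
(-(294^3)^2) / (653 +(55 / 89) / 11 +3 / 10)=-988402827799.03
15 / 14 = 1.07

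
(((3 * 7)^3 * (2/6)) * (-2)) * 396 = -2444904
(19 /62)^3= 6859 /238328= 0.03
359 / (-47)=-359 / 47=-7.64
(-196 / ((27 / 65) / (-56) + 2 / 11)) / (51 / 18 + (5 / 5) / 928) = -1680645120 / 4238681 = -396.50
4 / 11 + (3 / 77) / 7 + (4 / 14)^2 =243 / 539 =0.45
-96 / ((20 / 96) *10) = -1152 / 25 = -46.08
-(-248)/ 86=124/ 43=2.88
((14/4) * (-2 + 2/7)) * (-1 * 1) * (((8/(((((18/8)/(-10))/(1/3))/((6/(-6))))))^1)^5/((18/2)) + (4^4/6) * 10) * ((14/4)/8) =2984225127520/43046721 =69325.26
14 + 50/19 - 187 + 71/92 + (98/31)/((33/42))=-98692899/596068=-165.57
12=12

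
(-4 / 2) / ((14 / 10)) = -10 / 7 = -1.43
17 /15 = 1.13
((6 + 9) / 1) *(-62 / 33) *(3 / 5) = -186 / 11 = -16.91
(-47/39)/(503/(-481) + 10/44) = 38258/25983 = 1.47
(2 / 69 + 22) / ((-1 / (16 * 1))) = -24320 / 69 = -352.46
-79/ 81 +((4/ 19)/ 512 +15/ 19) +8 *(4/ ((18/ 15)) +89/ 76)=7062097/ 196992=35.85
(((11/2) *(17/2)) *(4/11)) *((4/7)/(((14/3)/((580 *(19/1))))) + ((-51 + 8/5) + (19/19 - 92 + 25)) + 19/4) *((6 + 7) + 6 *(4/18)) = 887406953/2940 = 301839.10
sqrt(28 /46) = sqrt(322) /23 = 0.78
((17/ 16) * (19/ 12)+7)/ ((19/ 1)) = 1667/ 3648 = 0.46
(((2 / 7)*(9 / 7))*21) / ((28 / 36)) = 486 / 49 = 9.92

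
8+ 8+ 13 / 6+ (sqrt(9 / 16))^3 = 3569 / 192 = 18.59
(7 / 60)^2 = 49 / 3600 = 0.01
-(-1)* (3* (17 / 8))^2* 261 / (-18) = -75429 / 128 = -589.29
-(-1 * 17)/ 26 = 17/ 26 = 0.65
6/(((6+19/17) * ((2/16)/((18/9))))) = 1632/121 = 13.49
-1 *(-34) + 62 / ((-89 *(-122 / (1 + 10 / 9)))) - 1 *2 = 1564141 / 48861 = 32.01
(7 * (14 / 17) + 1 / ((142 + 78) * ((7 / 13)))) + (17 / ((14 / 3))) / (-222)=2788161 / 484330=5.76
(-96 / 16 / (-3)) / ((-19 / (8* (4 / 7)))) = -64 / 133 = -0.48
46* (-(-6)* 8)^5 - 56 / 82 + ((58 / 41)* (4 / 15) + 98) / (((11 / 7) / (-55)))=1441680427346 / 123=11720979084.11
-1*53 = -53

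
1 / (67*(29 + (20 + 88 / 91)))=91 / 304649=0.00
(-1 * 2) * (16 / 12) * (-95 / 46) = 380 / 69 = 5.51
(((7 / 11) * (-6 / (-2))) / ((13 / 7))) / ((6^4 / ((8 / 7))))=0.00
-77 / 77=-1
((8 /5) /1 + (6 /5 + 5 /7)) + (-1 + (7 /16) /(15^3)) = 2.51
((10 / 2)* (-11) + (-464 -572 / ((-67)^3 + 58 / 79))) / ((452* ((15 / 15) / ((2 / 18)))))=-12331508473 / 96656570892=-0.13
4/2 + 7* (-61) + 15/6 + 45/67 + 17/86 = -1214718/2881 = -421.63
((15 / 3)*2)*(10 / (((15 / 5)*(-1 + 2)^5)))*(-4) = -400 / 3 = -133.33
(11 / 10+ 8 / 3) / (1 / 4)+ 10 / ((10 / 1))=241 / 15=16.07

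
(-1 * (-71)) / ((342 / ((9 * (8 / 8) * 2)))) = 71 / 19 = 3.74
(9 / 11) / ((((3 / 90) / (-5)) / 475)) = -641250 / 11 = -58295.45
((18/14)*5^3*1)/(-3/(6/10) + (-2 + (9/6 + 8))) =450/7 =64.29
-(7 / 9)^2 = -49 / 81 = -0.60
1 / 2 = 0.50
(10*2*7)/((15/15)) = 140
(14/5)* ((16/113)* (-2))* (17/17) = -448/565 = -0.79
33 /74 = 0.45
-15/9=-5/3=-1.67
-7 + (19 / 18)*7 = 7 / 18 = 0.39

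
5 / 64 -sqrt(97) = 5 / 64 -sqrt(97) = -9.77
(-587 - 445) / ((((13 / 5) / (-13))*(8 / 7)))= 4515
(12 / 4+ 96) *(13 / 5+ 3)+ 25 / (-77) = 213319 / 385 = 554.08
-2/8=-1/4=-0.25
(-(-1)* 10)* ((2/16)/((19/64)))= 80/19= 4.21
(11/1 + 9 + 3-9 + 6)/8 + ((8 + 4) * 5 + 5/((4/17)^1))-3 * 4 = 287/4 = 71.75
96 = 96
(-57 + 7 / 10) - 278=-3343 / 10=-334.30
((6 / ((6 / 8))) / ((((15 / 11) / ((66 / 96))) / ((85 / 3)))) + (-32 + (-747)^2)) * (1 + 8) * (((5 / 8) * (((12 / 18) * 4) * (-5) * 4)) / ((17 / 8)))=-4018257200 / 51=-78789356.86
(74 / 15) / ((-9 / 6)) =-148 / 45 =-3.29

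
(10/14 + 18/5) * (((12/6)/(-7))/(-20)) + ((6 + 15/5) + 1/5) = 9.26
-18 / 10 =-1.80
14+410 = 424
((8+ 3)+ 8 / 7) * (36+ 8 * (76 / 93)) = 336260 / 651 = 516.53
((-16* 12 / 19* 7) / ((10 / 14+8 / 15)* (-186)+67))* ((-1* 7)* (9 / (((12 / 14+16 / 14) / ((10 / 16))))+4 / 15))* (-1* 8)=8111264 / 109763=73.90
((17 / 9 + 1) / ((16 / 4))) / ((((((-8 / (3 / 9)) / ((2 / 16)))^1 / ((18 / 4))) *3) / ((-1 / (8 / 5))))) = 65 / 18432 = 0.00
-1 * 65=-65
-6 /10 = -3 /5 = -0.60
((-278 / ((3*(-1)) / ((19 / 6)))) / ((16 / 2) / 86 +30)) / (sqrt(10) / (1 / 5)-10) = 113563 / 174690 +113563*sqrt(10) / 349380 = 1.68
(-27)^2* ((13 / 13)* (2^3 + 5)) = 9477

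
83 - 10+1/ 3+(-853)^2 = 2183047/ 3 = 727682.33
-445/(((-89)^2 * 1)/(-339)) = 1695/89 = 19.04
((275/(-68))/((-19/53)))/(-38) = -14575/49096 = -0.30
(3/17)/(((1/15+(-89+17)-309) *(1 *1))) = -45/97138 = -0.00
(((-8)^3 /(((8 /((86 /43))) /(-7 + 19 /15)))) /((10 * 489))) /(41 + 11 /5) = 688 /198045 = 0.00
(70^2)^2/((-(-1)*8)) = 3001250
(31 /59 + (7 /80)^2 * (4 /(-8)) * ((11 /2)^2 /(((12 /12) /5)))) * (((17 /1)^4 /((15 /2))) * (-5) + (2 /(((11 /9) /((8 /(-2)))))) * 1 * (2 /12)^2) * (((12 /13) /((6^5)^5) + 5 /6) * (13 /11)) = 381661215169078485961745417797 /129896848797227608398888960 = 2938.19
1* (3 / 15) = 1 / 5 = 0.20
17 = 17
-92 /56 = -23 /14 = -1.64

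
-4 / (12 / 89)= -89 / 3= -29.67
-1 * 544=-544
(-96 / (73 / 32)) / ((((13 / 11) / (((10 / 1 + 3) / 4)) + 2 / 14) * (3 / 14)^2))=-1809.41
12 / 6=2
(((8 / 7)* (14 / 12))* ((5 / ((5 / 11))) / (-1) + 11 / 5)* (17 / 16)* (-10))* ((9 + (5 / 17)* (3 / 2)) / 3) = 1177 / 3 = 392.33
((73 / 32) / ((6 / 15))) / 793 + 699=699.01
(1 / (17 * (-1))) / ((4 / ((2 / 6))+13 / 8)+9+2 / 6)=-24 / 9367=-0.00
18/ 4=9/ 2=4.50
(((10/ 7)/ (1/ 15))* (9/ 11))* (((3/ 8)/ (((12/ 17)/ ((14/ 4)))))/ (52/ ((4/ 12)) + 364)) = 2295/ 36608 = 0.06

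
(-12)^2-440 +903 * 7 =6025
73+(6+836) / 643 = 47781 / 643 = 74.31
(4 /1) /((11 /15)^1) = 60 /11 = 5.45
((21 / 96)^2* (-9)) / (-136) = 441 / 139264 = 0.00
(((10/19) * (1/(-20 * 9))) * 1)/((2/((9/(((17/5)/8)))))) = -10/323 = -0.03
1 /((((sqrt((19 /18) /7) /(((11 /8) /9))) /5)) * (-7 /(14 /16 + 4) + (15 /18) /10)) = -715 * sqrt(266) /8018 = -1.45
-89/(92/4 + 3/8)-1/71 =-50739/13277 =-3.82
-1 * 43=-43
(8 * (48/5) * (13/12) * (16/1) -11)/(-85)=-6601/425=-15.53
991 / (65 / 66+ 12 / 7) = 457842 / 1247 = 367.15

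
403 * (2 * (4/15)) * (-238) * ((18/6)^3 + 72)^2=-2506808304/5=-501361660.80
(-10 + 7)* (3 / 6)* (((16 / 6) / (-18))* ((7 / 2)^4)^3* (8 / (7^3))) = 40353607 / 2304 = 17514.59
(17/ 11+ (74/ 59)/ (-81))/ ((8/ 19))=1528151/ 420552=3.63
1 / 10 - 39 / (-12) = 67 / 20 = 3.35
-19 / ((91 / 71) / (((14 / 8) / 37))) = -1349 / 1924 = -0.70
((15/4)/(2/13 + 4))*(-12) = -65/6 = -10.83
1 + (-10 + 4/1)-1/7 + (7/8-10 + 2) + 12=-15/56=-0.27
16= 16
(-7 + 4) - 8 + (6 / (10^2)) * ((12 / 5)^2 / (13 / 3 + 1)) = -13669 / 1250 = -10.94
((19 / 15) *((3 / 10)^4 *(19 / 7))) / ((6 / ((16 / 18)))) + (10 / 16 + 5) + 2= 1335097 / 175000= 7.63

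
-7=-7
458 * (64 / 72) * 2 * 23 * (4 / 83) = 674176 / 747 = 902.51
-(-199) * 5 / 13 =995 / 13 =76.54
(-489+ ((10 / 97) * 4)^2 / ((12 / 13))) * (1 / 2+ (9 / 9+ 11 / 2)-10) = 1466.45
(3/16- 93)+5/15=-4439/48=-92.48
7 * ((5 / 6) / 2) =35 / 12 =2.92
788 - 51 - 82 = 655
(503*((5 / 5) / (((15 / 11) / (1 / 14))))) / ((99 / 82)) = 20623 / 945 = 21.82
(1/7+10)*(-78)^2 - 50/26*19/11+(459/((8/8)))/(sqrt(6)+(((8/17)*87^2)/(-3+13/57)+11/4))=2930636348466758663027/47493952659874721 - 13245998256*sqrt(6)/47446506153721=61705.46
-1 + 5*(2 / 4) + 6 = 15 / 2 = 7.50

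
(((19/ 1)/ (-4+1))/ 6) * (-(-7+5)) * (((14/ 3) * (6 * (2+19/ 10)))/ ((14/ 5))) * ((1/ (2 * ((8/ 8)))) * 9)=-741/ 2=-370.50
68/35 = 1.94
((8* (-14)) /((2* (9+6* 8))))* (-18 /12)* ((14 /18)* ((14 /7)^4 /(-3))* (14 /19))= -4.50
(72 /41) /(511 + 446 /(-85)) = 6120 /1762549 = 0.00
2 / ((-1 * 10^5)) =-1 / 50000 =-0.00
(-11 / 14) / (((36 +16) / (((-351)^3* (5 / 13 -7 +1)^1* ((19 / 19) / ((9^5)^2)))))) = -10439 / 9920232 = -0.00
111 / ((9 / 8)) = 296 / 3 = 98.67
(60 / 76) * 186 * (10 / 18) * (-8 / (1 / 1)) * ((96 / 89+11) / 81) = -13330000 / 136971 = -97.32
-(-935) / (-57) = -16.40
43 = 43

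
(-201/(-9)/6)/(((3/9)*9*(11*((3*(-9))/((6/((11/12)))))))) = -268/9801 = -0.03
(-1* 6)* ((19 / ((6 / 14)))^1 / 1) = -266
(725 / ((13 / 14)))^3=1045678375000 / 2197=475957385.07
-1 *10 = -10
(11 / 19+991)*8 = 150720 / 19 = 7932.63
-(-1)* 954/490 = 477/245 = 1.95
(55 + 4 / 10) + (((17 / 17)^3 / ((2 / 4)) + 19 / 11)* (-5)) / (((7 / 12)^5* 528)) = 558006619 / 10168235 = 54.88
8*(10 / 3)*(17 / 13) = 1360 / 39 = 34.87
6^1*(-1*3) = -18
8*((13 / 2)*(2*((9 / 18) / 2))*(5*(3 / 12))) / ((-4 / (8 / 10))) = -13 / 2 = -6.50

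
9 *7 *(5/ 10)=63/ 2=31.50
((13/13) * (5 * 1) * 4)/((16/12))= 15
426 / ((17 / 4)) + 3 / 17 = 1707 / 17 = 100.41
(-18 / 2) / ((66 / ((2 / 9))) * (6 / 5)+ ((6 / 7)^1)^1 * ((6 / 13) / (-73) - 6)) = -33215 / 1296314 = -0.03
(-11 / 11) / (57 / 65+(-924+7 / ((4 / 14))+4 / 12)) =390 / 350333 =0.00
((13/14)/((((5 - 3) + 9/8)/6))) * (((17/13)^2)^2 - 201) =-27154752/76895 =-353.14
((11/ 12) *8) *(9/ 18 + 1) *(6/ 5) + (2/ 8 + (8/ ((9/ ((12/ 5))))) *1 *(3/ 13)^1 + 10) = 1245/ 52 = 23.94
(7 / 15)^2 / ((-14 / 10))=-7 / 45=-0.16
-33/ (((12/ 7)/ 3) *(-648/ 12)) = 77/ 72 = 1.07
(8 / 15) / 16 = 1 / 30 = 0.03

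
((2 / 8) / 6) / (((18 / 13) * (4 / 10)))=65 / 864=0.08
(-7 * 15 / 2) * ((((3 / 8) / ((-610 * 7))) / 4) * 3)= 27 / 7808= 0.00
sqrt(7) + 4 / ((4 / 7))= sqrt(7) + 7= 9.65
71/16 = 4.44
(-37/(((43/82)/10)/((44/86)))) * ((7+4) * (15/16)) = -13766775/3698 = -3722.76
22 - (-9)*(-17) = -131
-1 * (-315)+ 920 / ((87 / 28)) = 611.09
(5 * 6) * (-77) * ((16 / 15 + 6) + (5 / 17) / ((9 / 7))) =-859474 / 51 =-16852.43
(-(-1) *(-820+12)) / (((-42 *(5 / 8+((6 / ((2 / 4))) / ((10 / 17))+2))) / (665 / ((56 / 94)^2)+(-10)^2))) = 74421850 / 45129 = 1649.09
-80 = -80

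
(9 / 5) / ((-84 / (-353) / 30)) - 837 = -8541 / 14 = -610.07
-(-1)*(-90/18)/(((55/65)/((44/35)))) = -52/7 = -7.43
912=912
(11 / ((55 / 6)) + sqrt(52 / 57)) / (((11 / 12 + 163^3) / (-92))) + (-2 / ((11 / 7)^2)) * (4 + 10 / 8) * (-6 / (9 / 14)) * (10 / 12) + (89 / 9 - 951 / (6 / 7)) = -1066.54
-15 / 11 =-1.36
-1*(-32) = 32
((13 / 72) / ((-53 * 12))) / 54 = -13 / 2472768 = -0.00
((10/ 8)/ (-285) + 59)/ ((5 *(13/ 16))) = 53804/ 3705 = 14.52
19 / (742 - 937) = -19 / 195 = -0.10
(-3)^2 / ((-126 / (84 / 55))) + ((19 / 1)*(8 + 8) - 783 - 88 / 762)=-479.22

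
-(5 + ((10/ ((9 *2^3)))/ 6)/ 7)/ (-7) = 7565/ 10584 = 0.71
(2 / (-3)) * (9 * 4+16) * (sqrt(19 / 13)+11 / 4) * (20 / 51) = -5720 / 153 - 160 * sqrt(247) / 153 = -53.82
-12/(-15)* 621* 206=511704/5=102340.80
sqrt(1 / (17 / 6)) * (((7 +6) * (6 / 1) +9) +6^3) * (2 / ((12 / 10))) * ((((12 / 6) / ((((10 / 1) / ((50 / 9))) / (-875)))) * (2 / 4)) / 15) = -441875 * sqrt(102) / 459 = -9722.70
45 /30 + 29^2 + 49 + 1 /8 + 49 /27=192983 /216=893.44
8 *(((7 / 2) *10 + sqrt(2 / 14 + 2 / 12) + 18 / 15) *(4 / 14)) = 8 *sqrt(546) / 147 + 2896 / 35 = 84.01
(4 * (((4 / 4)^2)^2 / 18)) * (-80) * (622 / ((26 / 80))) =-3980800 / 117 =-34023.93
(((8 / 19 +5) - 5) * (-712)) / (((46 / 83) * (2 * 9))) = -118192 / 3933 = -30.05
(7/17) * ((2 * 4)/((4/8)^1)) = 112/17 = 6.59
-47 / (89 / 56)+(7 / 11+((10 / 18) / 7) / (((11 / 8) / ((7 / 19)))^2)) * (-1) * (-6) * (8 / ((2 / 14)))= 2171147608 / 11662827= 186.16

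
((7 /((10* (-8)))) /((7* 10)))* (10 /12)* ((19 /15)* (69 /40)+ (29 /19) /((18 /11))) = -106627 /32832000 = -0.00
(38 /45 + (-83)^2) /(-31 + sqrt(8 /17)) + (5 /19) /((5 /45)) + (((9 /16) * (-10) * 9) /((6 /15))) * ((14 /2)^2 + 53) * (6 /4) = -4374700532719 /223380720-620086 * sqrt(34) /734805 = -19588.98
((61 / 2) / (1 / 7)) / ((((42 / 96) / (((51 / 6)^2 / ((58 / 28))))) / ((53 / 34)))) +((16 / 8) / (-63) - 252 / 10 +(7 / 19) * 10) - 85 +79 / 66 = 100911734419 / 3818430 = 26427.55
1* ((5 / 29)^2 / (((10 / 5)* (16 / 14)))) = 175 / 13456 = 0.01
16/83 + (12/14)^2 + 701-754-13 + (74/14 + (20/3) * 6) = -80473/4067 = -19.79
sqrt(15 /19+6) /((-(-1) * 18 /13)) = 13 * sqrt(2451) /342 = 1.88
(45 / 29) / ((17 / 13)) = 585 / 493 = 1.19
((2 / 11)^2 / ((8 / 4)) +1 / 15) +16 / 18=5293 / 5445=0.97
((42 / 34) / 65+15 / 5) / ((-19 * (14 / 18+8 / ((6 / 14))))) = -30024 / 3674125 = -0.01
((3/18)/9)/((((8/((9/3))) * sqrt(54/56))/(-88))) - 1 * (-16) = 15.38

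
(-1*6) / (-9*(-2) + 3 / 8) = -16 / 49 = -0.33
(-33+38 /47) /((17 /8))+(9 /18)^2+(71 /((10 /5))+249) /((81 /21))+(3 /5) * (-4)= 56.46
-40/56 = -5/7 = -0.71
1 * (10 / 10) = 1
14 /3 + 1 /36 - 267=-9443 /36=-262.31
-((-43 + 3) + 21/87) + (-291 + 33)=-6329/29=-218.24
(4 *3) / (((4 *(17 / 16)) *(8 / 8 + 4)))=48 / 85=0.56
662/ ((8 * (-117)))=-331/ 468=-0.71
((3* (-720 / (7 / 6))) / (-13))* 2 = 25920 / 91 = 284.84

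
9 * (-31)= -279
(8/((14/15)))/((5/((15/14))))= 90/49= 1.84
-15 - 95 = -110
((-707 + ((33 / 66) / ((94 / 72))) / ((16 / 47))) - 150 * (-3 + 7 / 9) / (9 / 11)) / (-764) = 64469 / 165024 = 0.39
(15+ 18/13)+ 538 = 7207/13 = 554.38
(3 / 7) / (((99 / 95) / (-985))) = -405.09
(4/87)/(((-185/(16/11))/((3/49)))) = -64/2891735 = -0.00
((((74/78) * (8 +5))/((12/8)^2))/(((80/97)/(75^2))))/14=448625/168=2670.39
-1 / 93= -0.01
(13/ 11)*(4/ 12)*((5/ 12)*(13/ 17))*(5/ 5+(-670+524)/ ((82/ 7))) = -198575/ 138006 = -1.44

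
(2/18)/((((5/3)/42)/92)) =1288/5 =257.60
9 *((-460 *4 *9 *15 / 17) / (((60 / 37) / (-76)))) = 104775120 / 17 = 6163242.35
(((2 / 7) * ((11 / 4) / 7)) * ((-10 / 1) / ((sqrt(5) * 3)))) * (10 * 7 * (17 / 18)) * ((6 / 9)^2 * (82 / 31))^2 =-100591040 * sqrt(5) / 14711949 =-15.29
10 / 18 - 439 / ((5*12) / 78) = -51313 / 90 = -570.14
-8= -8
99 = 99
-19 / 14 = -1.36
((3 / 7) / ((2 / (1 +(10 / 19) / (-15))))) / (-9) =-55 / 2394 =-0.02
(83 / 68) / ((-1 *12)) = -83 / 816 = -0.10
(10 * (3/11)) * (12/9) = 40/11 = 3.64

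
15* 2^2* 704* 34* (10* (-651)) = -9349401600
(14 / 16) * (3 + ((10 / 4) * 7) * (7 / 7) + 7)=385 / 16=24.06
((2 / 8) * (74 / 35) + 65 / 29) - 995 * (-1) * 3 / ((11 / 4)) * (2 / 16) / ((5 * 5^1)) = 91522 / 11165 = 8.20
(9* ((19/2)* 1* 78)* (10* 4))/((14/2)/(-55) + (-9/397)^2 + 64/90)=2601458691975/5698637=456505.42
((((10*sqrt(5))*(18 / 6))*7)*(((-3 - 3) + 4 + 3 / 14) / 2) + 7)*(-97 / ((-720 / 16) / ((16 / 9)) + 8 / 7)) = 76048 / 2707 - 2037000*sqrt(5) / 2707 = -1654.53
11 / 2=5.50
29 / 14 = 2.07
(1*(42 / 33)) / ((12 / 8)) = 28 / 33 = 0.85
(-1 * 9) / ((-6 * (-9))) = -1 / 6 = -0.17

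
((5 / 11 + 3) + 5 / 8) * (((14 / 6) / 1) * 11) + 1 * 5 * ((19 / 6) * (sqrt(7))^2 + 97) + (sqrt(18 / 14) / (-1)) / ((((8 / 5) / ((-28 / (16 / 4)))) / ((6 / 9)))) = 5 * sqrt(7) / 4 + 16813 / 24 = 703.85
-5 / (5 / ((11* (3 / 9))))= -11 / 3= -3.67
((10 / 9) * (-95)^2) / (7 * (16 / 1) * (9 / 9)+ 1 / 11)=992750 / 11097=89.46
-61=-61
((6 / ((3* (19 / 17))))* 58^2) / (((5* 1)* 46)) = 26.17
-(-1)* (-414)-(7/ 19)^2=-149503/ 361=-414.14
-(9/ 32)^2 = -81/ 1024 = -0.08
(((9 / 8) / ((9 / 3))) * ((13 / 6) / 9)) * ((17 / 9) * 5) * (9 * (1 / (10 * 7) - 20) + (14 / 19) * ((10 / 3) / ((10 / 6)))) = -52436449 / 344736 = -152.11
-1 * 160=-160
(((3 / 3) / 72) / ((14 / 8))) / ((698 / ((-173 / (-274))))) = 173 / 24097752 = 0.00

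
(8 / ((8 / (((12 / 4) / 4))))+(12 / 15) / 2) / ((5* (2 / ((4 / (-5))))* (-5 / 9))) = 207 / 1250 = 0.17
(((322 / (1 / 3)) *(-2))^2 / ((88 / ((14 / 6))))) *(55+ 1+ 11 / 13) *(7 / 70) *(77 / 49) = 57466857 / 65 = 884105.49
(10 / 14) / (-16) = -5 / 112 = -0.04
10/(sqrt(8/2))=5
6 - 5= 1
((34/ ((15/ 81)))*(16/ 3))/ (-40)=-612/ 25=-24.48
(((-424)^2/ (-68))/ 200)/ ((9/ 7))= -39326/ 3825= -10.28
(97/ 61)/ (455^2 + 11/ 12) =1164/ 151542971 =0.00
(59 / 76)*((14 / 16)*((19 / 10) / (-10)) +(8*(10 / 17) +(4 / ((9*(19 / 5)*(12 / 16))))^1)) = 3.65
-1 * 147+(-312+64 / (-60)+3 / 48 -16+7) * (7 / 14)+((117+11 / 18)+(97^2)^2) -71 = 127481788237 / 1440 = 88529019.61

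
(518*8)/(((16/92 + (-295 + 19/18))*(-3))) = 571872/121621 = 4.70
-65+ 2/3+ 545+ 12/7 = 482.38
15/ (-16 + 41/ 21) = -63/ 59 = -1.07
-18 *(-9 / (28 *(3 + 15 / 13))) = 39 / 28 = 1.39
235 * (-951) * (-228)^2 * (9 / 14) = -52279399080 / 7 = -7468485582.86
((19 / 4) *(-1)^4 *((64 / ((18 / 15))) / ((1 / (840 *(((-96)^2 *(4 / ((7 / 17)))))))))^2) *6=458466455810211840000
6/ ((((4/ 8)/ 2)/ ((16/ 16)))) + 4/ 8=49/ 2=24.50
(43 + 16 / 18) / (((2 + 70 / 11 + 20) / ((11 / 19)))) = 47795 / 53352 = 0.90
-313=-313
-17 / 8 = -2.12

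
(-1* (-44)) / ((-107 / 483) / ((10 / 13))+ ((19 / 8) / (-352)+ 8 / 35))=-42746880 / 64283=-664.98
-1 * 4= -4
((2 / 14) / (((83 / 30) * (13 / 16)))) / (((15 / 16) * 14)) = 256 / 52871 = 0.00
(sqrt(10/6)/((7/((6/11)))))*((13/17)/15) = 26*sqrt(15)/19635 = 0.01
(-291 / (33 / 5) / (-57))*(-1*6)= -970 / 209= -4.64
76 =76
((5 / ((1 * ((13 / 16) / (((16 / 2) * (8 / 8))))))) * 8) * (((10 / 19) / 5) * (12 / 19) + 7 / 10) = 1416704 / 4693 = 301.88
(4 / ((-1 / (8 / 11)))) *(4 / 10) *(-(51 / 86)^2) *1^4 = 41616 / 101695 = 0.41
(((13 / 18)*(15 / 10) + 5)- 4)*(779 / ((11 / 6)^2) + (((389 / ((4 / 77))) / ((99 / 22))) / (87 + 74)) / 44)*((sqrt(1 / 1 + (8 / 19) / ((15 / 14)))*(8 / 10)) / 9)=50.71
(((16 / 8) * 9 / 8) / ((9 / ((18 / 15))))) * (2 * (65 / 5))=39 / 5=7.80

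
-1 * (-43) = 43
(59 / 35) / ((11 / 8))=1.23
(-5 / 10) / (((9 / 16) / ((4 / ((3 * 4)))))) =-8 / 27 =-0.30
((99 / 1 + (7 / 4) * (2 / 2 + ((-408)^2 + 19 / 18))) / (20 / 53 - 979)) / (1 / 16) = -2224076206 / 466803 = -4764.49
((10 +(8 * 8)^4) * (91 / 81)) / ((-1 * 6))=-763363783 / 243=-3141414.74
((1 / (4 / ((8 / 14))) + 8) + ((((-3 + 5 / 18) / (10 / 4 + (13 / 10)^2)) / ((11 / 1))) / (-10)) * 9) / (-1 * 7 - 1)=-66107 / 64526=-1.02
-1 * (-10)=10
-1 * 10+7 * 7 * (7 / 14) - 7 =15 / 2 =7.50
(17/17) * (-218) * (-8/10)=872/5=174.40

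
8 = 8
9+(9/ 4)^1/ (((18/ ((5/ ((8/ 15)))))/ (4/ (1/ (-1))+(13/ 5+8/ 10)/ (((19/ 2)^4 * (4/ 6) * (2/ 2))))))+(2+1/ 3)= 6.65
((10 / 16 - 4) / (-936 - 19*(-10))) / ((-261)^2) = 1 / 15057264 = 0.00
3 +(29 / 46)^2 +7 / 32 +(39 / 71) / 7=31084047 / 8413216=3.69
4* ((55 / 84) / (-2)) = -55 / 42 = -1.31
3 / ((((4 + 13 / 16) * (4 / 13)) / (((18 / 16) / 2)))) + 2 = 967 / 308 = 3.14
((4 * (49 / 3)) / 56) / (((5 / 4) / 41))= 574 / 15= 38.27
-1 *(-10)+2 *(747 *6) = 8974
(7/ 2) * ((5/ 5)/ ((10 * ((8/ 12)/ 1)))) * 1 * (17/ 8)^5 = 29816997/ 1310720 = 22.75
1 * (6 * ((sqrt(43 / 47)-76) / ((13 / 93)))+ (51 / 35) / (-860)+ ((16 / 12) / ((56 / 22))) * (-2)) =-3830674189 / 1173900+ 558 * sqrt(2021) / 611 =-3222.15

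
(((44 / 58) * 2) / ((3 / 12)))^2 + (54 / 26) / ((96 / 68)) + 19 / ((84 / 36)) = 28436687 / 612248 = 46.45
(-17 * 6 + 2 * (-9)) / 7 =-120 / 7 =-17.14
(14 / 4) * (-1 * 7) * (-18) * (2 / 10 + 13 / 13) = 2646 / 5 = 529.20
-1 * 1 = -1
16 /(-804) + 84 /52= 4169 /2613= 1.60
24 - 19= 5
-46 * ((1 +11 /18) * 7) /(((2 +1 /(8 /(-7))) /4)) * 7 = -1045856 /81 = -12911.80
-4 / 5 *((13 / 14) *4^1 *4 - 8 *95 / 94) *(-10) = 17824 / 329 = 54.18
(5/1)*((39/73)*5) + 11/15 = 15428/1095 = 14.09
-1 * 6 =-6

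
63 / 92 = 0.68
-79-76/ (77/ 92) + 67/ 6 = -158.64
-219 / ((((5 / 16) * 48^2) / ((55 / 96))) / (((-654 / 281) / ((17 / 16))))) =87527 / 229296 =0.38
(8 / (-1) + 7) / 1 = -1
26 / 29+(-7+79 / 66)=-9391 / 1914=-4.91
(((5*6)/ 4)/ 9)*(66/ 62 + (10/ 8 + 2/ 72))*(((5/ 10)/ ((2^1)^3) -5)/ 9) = -516265/ 482112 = -1.07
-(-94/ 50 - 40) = 1047/ 25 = 41.88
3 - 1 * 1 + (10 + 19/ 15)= 199/ 15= 13.27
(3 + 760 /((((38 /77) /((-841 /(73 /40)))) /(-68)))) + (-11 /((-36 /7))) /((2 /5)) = 253640261473 /5256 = 48257279.58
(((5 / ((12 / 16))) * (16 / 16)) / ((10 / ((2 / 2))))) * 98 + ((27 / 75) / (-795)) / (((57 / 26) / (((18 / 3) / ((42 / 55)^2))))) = 16118189 / 246715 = 65.33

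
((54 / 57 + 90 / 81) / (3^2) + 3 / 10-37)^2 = 315049831849 / 236852100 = 1330.15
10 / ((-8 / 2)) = -5 / 2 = -2.50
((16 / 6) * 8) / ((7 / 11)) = 704 / 21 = 33.52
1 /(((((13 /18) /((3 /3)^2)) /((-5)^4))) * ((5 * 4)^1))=1125 /26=43.27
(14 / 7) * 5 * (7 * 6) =420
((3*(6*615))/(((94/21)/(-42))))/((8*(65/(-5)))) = 2440935/2444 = 998.75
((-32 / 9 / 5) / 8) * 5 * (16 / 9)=-64 / 81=-0.79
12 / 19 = 0.63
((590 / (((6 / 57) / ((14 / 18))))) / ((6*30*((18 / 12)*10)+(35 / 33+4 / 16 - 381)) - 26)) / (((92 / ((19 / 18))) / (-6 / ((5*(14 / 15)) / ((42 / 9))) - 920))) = -3796653245 / 188069229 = -20.19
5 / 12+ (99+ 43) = 1709 / 12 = 142.42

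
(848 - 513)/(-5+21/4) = 1340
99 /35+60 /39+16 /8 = 2897 /455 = 6.37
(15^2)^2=50625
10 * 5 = 50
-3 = -3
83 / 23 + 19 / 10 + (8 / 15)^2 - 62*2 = -1223441 / 10350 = -118.21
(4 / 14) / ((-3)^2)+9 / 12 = 197 / 252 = 0.78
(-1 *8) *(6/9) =-16/3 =-5.33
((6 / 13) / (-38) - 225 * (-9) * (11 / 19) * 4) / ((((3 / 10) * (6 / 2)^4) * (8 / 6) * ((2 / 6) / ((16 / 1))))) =812840 / 117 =6947.35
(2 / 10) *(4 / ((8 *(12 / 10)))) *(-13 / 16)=-13 / 192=-0.07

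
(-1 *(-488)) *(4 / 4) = 488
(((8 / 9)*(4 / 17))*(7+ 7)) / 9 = 0.33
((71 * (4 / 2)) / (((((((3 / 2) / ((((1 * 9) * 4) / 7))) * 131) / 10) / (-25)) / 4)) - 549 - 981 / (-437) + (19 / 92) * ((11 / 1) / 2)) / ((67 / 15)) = -204952976175 / 214790744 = -954.20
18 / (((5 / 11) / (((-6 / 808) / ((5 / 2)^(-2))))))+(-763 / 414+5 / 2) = -197507 / 167256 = -1.18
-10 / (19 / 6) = -60 / 19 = -3.16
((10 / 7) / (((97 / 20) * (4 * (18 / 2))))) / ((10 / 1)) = 5 / 6111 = 0.00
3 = 3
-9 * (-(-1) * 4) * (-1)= 36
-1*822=-822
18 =18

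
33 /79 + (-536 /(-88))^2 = 358624 /9559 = 37.52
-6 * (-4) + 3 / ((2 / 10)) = 39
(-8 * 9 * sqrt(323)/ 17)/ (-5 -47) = 18 * sqrt(323)/ 221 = 1.46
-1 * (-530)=530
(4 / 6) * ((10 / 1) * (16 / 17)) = 320 / 51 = 6.27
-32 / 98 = -16 / 49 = -0.33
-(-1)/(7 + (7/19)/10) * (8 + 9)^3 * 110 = 102681700/1337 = 76800.07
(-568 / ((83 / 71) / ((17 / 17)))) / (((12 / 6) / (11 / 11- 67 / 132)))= -327665 / 2739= -119.63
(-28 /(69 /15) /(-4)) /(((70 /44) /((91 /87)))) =2002 /2001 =1.00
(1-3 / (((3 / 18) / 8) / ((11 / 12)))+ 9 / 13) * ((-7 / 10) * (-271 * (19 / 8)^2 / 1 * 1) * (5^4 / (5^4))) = -139432.69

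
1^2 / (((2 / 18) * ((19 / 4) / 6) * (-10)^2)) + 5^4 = 296929 / 475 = 625.11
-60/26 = -30/13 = -2.31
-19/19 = -1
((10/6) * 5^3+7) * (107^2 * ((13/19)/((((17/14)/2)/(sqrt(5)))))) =8334872 * sqrt(5)/3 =6212446.79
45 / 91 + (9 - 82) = -6598 / 91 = -72.51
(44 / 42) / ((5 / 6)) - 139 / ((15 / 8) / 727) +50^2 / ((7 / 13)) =-5171336 / 105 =-49250.82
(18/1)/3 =6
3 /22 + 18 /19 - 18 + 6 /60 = -17573 /1045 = -16.82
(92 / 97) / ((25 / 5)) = 0.19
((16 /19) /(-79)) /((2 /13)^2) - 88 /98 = -99168 /73549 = -1.35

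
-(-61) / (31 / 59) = 3599 / 31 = 116.10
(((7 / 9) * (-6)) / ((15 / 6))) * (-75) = 140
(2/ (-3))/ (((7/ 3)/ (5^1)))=-10/ 7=-1.43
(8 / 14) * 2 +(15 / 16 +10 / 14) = 313 / 112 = 2.79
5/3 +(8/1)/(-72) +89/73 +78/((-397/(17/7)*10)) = 24894994/9129015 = 2.73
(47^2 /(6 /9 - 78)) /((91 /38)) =-125913 /10556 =-11.93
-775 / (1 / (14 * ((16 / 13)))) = -13353.85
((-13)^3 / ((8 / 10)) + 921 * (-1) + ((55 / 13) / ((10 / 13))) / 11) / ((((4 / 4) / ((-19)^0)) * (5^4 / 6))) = -44001 / 1250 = -35.20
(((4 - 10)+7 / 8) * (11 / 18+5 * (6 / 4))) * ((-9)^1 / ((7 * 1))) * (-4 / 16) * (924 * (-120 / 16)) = 1481535 / 16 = 92595.94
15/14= 1.07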